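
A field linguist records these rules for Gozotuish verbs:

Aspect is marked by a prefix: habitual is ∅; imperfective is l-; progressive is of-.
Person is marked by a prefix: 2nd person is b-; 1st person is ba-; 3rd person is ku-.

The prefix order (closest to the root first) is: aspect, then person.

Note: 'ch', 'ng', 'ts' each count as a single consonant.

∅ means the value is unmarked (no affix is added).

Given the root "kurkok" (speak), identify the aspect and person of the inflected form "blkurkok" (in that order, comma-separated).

imperfective, 2nd person

Segment: b-l-kurkok.
aspect: l- → imperfective.
person: b- → 2nd person.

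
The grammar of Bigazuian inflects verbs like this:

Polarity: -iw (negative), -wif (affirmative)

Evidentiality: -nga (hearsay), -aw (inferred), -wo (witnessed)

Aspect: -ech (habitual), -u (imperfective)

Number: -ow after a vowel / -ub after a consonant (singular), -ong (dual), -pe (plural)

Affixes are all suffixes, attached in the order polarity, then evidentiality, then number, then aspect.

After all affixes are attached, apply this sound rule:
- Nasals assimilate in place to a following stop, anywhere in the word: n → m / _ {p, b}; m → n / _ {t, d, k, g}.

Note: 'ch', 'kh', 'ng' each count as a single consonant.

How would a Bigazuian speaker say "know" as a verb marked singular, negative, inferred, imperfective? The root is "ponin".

poniniwawubu

Attach polarity negative -iw → poniniw.
Attach evidentiality inferred -aw → poniniwaw.
Attach number singular -ub (after consonant 'w') → poniniwawub.
Attach aspect imperfective -u → poniniwawubu.
Nasal assimilation: no change.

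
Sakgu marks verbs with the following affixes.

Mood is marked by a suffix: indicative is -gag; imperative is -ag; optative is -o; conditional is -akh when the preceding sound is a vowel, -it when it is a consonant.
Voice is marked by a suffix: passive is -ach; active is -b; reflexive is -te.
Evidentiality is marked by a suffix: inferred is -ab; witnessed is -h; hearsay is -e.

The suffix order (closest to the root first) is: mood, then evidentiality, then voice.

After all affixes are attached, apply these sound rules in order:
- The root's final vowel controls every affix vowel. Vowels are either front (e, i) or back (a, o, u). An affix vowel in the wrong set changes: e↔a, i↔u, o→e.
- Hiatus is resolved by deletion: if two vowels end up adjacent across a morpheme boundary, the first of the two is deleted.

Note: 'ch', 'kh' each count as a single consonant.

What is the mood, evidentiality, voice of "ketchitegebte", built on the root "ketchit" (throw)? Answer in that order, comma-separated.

imperative, inferred, reflexive

Segment: ketchit-ag-ab-te.
mood: -ag → imperative.
evidentiality: -ab → inferred.
voice: -te → reflexive.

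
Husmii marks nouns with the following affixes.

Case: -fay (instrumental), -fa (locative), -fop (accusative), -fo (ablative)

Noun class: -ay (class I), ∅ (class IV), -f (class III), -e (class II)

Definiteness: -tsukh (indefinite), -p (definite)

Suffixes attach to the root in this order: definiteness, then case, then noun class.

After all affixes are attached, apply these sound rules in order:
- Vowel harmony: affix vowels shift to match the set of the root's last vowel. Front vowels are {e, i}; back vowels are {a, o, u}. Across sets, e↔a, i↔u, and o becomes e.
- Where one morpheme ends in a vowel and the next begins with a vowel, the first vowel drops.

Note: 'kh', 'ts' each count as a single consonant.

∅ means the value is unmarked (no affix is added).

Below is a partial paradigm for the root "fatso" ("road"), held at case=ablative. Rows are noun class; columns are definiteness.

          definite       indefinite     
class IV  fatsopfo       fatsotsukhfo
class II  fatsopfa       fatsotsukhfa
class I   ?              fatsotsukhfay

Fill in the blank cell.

fatsopfay

Attach definiteness definite -p → fatsop.
Attach case ablative -fo → fatsopfo.
Attach noun class class I -ay → fatsopfoay.
Vowel harmony: no change.
Apply vowel deletion: fatsopfoay → fatsopfay.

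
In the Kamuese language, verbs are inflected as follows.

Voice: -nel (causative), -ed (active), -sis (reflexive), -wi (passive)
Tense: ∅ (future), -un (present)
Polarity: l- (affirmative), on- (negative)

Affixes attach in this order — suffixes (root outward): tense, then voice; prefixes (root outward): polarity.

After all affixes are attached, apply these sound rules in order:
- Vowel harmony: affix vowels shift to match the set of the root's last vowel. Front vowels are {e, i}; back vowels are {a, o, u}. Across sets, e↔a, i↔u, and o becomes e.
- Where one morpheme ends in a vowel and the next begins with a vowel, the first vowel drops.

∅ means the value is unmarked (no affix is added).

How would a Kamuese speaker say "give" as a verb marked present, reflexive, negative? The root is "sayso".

Attach tense present -un → saysoun.
Attach polarity negative on- → onsaysoun.
Attach voice reflexive -sis → onsaysounsis.
Apply vowel harmony: onsaysounsis → onsaysounsus.
Apply vowel deletion: onsaysounsus → onsaysunsus.

onsaysunsus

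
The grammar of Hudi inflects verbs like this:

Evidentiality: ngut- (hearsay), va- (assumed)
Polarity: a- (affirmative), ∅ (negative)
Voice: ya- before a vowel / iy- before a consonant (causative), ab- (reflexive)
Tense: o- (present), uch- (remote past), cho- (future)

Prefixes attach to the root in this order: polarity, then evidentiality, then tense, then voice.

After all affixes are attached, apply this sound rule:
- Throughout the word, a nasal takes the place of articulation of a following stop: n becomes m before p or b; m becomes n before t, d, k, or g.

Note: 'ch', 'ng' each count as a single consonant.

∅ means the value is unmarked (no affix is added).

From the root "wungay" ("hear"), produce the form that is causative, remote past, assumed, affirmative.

yauchvaawungay

Attach polarity affirmative a- → awungay.
Attach evidentiality assumed va- → vaawungay.
Attach tense remote past uch- → uchvaawungay.
Attach voice causative ya- (before vowel 'u') → yauchvaawungay.
Nasal assimilation: no change.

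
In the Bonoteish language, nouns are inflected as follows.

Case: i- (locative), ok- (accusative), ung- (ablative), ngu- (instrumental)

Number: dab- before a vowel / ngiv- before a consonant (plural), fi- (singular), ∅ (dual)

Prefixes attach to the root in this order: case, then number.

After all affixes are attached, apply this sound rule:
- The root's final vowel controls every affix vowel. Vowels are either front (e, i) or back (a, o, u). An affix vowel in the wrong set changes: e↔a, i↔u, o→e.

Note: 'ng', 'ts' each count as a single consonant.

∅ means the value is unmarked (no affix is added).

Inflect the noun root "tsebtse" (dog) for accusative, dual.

Attach case accusative ok- → oktsebtse.
number = dual: zero marking, form stays oktsebtse.
Apply vowel harmony: oktsebtse → ektsebtse.

ektsebtse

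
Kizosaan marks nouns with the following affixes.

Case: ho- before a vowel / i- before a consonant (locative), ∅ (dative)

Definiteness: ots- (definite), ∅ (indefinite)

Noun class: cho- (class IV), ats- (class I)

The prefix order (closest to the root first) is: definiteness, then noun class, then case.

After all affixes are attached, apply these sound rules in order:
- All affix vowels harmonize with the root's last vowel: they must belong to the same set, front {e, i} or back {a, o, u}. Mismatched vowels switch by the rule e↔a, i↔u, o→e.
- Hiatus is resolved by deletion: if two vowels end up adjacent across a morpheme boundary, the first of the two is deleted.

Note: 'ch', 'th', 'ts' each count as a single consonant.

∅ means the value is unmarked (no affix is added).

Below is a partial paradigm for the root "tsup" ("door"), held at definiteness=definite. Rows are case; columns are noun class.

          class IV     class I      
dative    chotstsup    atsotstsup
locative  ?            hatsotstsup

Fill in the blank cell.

uchotstsup

Attach definiteness definite ots- → otstsup.
Attach noun class class IV cho- → chootstsup.
Attach case locative i- (before consonant 'ch') → ichootstsup.
Apply vowel harmony: ichootstsup → uchootstsup.
Apply vowel deletion: uchootstsup → uchotstsup.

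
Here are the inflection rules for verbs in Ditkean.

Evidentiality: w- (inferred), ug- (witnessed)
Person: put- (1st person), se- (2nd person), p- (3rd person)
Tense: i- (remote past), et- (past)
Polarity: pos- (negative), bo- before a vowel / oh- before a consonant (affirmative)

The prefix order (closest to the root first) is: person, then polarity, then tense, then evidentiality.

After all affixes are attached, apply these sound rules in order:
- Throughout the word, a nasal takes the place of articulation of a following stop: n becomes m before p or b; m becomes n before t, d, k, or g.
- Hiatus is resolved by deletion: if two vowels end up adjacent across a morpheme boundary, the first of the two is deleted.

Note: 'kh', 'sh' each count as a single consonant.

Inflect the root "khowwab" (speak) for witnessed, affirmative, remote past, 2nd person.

ugohsekhowwab

Attach person 2nd person se- → sekhowwab.
Attach polarity affirmative oh- (before consonant 's') → ohsekhowwab.
Attach tense remote past i- → iohsekhowwab.
Attach evidentiality witnessed ug- → ugiohsekhowwab.
Nasal assimilation: no change.
Apply vowel deletion: ugiohsekhowwab → ugohsekhowwab.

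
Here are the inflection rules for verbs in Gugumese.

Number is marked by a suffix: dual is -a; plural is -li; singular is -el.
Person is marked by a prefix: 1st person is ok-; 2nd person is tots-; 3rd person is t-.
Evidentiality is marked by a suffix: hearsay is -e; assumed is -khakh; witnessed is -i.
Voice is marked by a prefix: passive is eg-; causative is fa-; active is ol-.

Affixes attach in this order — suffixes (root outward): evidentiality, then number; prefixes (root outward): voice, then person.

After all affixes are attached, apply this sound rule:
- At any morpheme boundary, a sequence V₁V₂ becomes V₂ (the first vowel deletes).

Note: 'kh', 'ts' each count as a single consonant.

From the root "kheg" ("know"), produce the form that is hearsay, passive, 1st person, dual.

Attach evidentiality hearsay -e → khege.
Attach voice passive eg- → egkhege.
Attach person 1st person ok- → okegkhege.
Attach number dual -a → okegkhegea.
Apply vowel deletion: okegkhegea → okegkhega.

okegkhega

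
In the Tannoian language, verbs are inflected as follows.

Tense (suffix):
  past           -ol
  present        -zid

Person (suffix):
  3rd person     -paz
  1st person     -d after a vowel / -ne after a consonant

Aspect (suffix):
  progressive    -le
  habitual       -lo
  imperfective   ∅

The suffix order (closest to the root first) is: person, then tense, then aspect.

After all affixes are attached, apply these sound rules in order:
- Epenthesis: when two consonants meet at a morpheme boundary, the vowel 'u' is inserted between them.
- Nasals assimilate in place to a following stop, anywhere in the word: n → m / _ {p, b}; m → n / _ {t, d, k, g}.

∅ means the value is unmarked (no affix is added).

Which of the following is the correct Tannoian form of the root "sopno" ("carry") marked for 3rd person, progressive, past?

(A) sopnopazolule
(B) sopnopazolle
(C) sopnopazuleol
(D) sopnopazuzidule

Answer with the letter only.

A

Attach person 3rd person -paz → sopnopaz.
Attach tense past -ol → sopnopazol.
Attach aspect progressive -le → sopnopazolle.
Apply epenthesis: sopnopazolle → sopnopazolule.
Nasal assimilation: no change.
So the correct form is sopnopazolule, option (A).
(D) sopnopazuzidule is wrong: it uses present instead of past for tense.
(C) sopnopazuleol is wrong: it has the affixes in the wrong order.
(B) sopnopazolle is wrong: it fails to apply the sound rule(s).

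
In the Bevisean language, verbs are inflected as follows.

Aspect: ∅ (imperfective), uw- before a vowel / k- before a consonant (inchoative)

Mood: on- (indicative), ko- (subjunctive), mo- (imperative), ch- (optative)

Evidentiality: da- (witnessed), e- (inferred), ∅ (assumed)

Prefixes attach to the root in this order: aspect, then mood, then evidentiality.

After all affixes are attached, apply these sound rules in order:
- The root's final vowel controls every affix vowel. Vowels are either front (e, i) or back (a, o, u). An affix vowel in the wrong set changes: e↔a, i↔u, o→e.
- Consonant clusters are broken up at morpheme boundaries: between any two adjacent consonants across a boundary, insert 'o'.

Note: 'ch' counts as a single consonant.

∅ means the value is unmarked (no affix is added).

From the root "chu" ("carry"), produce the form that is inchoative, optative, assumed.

chokochu

Attach aspect inchoative k- (before consonant 'ch') → kchu.
Attach mood optative ch- → chkchu.
evidentiality = assumed: zero marking, form stays chkchu.
Vowel harmony: no change.
Apply epenthesis: chkchu → chokochu.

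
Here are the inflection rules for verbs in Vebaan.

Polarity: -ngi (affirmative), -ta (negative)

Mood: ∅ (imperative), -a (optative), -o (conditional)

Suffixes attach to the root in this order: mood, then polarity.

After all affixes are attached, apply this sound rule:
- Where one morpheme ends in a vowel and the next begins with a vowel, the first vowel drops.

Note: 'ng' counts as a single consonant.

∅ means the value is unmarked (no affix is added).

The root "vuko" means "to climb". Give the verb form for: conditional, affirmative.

vukongi

Attach mood conditional -o → vukoo.
Attach polarity affirmative -ngi → vukoongi.
Apply vowel deletion: vukoongi → vukongi.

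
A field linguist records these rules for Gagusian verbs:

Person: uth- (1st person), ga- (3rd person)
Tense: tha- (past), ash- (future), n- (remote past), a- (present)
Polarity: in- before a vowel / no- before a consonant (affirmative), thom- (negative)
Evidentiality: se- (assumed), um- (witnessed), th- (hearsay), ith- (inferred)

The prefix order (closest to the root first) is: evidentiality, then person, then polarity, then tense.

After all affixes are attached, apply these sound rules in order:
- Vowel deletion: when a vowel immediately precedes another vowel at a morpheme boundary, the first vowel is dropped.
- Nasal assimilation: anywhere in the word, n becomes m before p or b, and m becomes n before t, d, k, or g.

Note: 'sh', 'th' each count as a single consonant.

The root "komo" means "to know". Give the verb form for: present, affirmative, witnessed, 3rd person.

anogunkomo

Attach evidentiality witnessed um- → umkomo.
Attach person 3rd person ga- → gaumkomo.
Attach polarity affirmative no- (before consonant 'g') → nogaumkomo.
Attach tense present a- → anogaumkomo.
Apply vowel deletion: anogaumkomo → anogumkomo.
Apply nasal assimilation: anogumkomo → anogunkomo.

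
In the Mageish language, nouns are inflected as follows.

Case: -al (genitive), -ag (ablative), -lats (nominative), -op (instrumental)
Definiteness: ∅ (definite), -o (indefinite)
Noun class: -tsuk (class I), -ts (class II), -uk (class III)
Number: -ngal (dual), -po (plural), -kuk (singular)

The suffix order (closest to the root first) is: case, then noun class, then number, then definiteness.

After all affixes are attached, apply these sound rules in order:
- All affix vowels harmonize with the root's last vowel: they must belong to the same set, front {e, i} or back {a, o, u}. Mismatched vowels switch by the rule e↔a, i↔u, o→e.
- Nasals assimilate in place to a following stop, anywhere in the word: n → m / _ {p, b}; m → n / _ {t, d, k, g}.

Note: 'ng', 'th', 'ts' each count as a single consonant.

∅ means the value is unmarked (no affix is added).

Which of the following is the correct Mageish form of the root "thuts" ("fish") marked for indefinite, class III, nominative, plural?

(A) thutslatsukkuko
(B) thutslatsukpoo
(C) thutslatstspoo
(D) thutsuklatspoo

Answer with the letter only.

B

Attach case nominative -lats → thutslats.
Attach noun class class III -uk → thutslatsuk.
Attach number plural -po → thutslatsukpo.
Attach definiteness indefinite -o → thutslatsukpoo.
Vowel harmony: no change.
Nasal assimilation: no change.
So the correct form is thutslatsukpoo, option (B).
(C) thutslatstspoo is wrong: it uses class II instead of class III for noun class.
(D) thutsuklatspoo is wrong: it has the affixes in the wrong order.
(A) thutslatsukkuko is wrong: it uses singular instead of plural for number.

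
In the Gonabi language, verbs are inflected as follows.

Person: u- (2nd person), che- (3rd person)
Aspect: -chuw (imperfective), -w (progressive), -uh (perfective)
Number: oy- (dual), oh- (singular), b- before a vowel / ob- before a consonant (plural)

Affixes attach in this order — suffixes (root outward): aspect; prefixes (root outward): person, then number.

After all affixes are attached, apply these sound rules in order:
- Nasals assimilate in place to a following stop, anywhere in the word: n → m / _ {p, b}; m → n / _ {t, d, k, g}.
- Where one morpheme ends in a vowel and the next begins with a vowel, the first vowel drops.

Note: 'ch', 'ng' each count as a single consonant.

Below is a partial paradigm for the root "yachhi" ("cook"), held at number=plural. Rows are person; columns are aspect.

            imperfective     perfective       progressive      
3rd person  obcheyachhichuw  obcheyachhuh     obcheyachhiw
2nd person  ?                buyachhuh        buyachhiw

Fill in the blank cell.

Attach person 2nd person u- → uyachhi.
Attach aspect imperfective -chuw → uyachhichuw.
Attach number plural b- (before vowel 'u') → buyachhichuw.
Nasal assimilation: no change.
Vowel deletion: no change.

buyachhichuw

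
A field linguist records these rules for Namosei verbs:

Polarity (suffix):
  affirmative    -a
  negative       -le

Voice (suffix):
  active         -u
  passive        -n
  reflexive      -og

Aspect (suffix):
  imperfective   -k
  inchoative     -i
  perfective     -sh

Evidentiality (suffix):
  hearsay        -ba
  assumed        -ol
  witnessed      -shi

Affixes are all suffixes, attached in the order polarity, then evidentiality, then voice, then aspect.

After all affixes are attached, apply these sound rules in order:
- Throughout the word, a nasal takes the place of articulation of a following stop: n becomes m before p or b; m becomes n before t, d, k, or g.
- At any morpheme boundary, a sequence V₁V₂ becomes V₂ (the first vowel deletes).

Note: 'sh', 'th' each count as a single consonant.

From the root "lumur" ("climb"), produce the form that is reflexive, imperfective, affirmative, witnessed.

lumurashogk

Attach polarity affirmative -a → lumura.
Attach evidentiality witnessed -shi → lumurashi.
Attach voice reflexive -og → lumurashiog.
Attach aspect imperfective -k → lumurashiogk.
Nasal assimilation: no change.
Apply vowel deletion: lumurashiogk → lumurashogk.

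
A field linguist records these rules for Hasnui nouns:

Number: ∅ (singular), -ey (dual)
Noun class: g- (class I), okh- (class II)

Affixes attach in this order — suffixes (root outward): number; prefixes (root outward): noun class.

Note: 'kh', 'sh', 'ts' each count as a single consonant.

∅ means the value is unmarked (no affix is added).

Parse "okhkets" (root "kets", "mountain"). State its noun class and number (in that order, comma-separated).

Segment: okh-kets.
noun class: okh- → class II.
number: ∅ → singular.

class II, singular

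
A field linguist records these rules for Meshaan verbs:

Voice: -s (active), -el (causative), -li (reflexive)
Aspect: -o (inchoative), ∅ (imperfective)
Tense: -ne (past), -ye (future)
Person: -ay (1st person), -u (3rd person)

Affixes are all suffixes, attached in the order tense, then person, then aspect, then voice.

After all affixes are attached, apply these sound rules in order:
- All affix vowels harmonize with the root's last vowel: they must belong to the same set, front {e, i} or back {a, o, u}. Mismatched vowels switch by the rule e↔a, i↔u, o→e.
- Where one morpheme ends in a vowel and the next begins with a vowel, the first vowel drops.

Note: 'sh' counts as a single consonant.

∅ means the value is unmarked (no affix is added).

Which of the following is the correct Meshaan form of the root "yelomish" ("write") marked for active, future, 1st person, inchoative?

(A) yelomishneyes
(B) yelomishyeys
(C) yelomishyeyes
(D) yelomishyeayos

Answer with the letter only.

C

Attach tense future -ye → yelomishye.
Attach person 1st person -ay → yelomishyeay.
Attach aspect inchoative -o → yelomishyeayo.
Attach voice active -s → yelomishyeayos.
Apply vowel harmony: yelomishyeayos → yelomishyeeyes.
Apply vowel deletion: yelomishyeeyes → yelomishyeyes.
So the correct form is yelomishyeyes, option (C).
(D) yelomishyeayos is wrong: it fails to apply the sound rule(s).
(A) yelomishneyes is wrong: it uses past instead of future for tense.
(B) yelomishyeys is wrong: it uses imperfective instead of inchoative for aspect.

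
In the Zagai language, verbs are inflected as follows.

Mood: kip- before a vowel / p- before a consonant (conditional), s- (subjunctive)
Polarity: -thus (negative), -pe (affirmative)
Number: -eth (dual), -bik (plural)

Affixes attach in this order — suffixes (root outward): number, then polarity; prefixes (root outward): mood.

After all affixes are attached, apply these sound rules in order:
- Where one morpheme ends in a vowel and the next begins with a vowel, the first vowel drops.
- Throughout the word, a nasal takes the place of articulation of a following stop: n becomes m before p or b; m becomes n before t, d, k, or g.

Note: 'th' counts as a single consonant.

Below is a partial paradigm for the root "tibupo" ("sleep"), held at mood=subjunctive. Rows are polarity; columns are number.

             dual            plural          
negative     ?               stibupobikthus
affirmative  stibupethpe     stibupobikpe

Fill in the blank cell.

Attach mood subjunctive s- → stibupo.
Attach number dual -eth → stibupoeth.
Attach polarity negative -thus → stibupoeththus.
Apply vowel deletion: stibupoeththus → stibupeththus.
Nasal assimilation: no change.

stibupeththus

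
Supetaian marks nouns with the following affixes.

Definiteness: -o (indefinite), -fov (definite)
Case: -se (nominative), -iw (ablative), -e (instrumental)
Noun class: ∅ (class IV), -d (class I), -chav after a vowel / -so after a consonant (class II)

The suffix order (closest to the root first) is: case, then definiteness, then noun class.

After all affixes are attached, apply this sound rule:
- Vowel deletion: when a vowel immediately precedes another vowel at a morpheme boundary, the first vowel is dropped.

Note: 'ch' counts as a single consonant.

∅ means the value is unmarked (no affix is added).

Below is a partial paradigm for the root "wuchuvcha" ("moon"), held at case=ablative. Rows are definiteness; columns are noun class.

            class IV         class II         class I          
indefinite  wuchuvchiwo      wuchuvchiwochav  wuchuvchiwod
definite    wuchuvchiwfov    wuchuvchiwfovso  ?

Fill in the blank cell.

wuchuvchiwfovd

Attach case ablative -iw → wuchuvchaiw.
Attach definiteness definite -fov → wuchuvchaiwfov.
Attach noun class class I -d → wuchuvchaiwfovd.
Apply vowel deletion: wuchuvchaiwfovd → wuchuvchiwfovd.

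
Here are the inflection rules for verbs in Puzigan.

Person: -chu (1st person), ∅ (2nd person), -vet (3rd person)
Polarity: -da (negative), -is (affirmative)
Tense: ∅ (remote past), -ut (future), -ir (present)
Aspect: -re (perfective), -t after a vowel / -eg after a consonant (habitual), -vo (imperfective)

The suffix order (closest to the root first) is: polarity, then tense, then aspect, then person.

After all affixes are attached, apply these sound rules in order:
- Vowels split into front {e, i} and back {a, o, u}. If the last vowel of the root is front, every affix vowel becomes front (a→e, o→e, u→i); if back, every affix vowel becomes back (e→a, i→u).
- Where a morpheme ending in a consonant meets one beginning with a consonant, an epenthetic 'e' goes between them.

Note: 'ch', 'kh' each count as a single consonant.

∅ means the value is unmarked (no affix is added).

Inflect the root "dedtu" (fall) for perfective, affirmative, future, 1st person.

Attach polarity affirmative -is → dedtuis.
Attach tense future -ut → dedtuisut.
Attach aspect perfective -re → dedtuisutre.
Attach person 1st person -chu → dedtuisutrechu.
Apply vowel harmony: dedtuisutrechu → dedtuusutrachu.
Apply epenthesis: dedtuusutrachu → dedtuusuterachu.

dedtuusuterachu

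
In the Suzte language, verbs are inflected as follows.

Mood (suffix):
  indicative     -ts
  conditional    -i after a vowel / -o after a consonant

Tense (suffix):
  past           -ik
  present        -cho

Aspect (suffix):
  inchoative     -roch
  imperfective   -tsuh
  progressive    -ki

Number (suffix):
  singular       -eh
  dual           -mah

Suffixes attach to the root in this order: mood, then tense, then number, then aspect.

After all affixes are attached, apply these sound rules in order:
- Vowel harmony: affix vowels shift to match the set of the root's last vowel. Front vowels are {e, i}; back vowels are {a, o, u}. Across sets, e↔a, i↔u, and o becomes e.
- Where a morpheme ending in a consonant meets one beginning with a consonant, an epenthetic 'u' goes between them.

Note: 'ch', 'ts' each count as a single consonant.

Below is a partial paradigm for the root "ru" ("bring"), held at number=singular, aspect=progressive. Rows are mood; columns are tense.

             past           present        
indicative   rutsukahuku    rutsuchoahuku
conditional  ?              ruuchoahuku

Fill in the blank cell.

ruuukahuku

Attach mood conditional -i (after vowel 'u') → rui.
Attach tense past -ik → ruiik.
Attach number singular -eh → ruiikeh.
Attach aspect progressive -ki → ruiikehki.
Apply vowel harmony: ruiikehki → ruuukahku.
Apply epenthesis: ruuukahku → ruuukahuku.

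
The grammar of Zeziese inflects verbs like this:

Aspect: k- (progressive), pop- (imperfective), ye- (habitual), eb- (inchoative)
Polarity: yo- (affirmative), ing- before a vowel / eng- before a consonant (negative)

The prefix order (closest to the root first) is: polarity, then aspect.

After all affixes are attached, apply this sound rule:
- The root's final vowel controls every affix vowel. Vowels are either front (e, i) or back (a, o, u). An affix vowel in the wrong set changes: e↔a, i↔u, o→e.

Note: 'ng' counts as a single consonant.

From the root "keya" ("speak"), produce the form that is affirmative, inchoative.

Attach polarity affirmative yo- → yokeya.
Attach aspect inchoative eb- → ebyokeya.
Apply vowel harmony: ebyokeya → abyokeya.

abyokeya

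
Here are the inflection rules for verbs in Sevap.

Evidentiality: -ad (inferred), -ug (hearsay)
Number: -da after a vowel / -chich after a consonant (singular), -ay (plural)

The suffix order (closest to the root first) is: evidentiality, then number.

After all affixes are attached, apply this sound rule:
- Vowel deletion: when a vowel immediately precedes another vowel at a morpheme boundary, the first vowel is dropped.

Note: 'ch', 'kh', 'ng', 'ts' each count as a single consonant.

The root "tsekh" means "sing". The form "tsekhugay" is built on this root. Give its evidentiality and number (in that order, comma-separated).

hearsay, plural

Segment: tsekh-ug-ay.
evidentiality: -ug → hearsay.
number: -ay → plural.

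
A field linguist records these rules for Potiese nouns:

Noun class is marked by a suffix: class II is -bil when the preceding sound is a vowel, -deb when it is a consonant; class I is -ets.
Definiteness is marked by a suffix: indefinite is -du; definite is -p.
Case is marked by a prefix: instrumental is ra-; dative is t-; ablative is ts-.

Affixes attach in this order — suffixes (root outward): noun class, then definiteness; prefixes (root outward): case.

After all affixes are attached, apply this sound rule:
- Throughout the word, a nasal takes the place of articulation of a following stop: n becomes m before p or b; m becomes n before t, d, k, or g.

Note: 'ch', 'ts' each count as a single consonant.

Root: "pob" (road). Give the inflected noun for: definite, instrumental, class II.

rapobdebp

Attach noun class class II -deb (after consonant 'b') → pobdeb.
Attach definiteness definite -p → pobdebp.
Attach case instrumental ra- → rapobdebp.
Nasal assimilation: no change.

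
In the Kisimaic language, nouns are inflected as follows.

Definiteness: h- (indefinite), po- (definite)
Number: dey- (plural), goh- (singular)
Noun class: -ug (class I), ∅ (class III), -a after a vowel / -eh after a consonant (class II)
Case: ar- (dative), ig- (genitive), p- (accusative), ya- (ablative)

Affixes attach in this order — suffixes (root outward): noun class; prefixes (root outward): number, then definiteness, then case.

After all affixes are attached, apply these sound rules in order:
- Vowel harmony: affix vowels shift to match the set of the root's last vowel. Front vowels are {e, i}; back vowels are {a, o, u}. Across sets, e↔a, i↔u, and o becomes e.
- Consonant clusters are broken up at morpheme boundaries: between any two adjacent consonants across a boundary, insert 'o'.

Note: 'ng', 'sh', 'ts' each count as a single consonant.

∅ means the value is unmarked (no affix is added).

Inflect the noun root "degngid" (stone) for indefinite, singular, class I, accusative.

pohogehodegngidig

Attach number singular goh- → gohdegngid.
Attach definiteness indefinite h- → hgohdegngid.
Attach noun class class I -ug → hgohdegngidug.
Attach case accusative p- → phgohdegngidug.
Apply vowel harmony: phgohdegngidug → phgehdegngidig.
Apply epenthesis: phgehdegngidig → pohogehodegngidig.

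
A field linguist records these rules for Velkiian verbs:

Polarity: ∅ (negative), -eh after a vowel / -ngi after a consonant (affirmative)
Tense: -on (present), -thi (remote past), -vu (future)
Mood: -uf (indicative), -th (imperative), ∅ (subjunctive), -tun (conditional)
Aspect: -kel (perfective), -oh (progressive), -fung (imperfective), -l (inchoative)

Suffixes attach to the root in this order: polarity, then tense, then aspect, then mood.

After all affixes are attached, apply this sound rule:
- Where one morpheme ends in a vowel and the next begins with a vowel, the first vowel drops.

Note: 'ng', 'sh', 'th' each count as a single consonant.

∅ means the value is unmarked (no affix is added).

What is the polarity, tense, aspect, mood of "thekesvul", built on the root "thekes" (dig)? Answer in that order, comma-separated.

Segment: thekes-vu-l.
polarity: ∅ → negative.
tense: -vu → future.
aspect: -l → inchoative.
mood: ∅ → subjunctive.

negative, future, inchoative, subjunctive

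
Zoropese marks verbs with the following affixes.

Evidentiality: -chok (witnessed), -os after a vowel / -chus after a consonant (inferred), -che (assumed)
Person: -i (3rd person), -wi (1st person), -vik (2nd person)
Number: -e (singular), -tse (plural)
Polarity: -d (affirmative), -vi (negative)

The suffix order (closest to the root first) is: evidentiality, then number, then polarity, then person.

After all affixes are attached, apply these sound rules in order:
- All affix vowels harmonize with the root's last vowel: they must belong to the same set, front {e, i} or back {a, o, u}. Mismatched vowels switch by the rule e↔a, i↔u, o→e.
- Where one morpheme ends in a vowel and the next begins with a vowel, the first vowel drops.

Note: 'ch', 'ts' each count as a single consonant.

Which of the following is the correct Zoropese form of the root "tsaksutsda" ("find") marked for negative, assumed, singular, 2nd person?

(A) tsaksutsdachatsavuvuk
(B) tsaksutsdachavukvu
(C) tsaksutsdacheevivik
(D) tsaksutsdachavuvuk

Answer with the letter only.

Attach evidentiality assumed -che → tsaksutsdache.
Attach number singular -e → tsaksutsdachee.
Attach polarity negative -vi → tsaksutsdacheevi.
Attach person 2nd person -vik → tsaksutsdacheevivik.
Apply vowel harmony: tsaksutsdacheevivik → tsaksutsdachaavuvuk.
Apply vowel deletion: tsaksutsdachaavuvuk → tsaksutsdachavuvuk.
So the correct form is tsaksutsdachavuvuk, option (D).
(C) tsaksutsdacheevivik is wrong: it fails to apply the sound rule(s).
(A) tsaksutsdachatsavuvuk is wrong: it uses plural instead of singular for number.
(B) tsaksutsdachavukvu is wrong: it has the affixes in the wrong order.

D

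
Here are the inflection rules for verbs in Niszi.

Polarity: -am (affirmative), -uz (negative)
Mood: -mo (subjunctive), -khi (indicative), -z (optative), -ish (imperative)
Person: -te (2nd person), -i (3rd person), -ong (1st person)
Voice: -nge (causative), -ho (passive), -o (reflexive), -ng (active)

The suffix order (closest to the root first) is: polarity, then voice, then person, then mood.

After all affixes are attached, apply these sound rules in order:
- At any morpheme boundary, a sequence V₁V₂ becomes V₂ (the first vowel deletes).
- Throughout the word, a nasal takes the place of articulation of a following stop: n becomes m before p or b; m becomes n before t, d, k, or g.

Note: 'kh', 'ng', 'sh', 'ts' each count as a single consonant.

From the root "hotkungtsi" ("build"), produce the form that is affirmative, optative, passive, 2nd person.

Attach polarity affirmative -am → hotkungtsiam.
Attach voice passive -ho → hotkungtsiamho.
Attach person 2nd person -te → hotkungtsiamhote.
Attach mood optative -z → hotkungtsiamhotez.
Apply vowel deletion: hotkungtsiamhotez → hotkungtsamhotez.
Nasal assimilation: no change.

hotkungtsamhotez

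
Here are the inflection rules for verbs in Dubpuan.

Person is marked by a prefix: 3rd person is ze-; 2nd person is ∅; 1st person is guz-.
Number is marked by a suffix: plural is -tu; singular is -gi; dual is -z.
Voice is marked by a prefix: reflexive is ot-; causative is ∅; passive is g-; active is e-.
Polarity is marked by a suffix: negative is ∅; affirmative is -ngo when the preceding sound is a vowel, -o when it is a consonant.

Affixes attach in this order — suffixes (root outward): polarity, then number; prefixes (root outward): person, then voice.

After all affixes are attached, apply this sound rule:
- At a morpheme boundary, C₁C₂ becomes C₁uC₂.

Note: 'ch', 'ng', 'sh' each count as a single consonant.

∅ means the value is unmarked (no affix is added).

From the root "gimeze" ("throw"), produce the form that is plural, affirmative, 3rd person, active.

Attach polarity affirmative -ngo (after vowel 'e') → gimezengo.
Attach person 3rd person ze- → zegimezengo.
Attach number plural -tu → zegimezengotu.
Attach voice active e- → ezegimezengotu.
Epenthesis: no change.

ezegimezengotu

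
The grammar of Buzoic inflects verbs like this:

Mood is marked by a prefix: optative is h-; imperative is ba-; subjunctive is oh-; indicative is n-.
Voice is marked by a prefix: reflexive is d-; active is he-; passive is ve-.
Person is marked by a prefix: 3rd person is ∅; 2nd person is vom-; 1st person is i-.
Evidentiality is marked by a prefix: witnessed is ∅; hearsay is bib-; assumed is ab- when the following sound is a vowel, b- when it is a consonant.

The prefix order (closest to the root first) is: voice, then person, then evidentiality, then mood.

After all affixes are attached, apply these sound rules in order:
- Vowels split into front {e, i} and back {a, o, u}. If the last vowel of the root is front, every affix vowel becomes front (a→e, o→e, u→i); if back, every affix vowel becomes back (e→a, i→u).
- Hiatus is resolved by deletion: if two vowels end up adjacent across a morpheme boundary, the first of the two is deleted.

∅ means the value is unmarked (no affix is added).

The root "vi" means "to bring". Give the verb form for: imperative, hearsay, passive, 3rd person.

Attach voice passive ve- → vevi.
person = 3rd person: zero marking, form stays vevi.
Attach evidentiality hearsay bib- → bibvevi.
Attach mood imperative ba- → babibvevi.
Apply vowel harmony: babibvevi → bebibvevi.
Vowel deletion: no change.

bebibvevi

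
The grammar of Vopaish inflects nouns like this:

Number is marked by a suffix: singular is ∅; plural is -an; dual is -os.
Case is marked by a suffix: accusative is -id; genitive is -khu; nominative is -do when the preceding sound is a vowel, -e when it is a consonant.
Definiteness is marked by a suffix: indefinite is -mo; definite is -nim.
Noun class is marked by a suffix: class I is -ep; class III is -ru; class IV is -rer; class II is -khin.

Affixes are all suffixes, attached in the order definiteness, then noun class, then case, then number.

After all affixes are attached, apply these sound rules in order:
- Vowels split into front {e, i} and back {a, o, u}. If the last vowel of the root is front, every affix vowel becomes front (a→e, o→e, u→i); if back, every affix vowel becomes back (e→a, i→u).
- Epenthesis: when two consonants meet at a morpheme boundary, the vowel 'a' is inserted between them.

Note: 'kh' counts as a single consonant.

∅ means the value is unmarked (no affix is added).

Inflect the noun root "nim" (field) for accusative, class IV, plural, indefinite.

Attach definiteness indefinite -mo → nimmo.
Attach noun class class IV -rer → nimmorer.
Attach case accusative -id → nimmorerid.
Attach number plural -an → nimmoreridan.
Apply vowel harmony: nimmoreridan → nimmereriden.
Apply epenthesis: nimmereriden → nimamereriden.

nimamereriden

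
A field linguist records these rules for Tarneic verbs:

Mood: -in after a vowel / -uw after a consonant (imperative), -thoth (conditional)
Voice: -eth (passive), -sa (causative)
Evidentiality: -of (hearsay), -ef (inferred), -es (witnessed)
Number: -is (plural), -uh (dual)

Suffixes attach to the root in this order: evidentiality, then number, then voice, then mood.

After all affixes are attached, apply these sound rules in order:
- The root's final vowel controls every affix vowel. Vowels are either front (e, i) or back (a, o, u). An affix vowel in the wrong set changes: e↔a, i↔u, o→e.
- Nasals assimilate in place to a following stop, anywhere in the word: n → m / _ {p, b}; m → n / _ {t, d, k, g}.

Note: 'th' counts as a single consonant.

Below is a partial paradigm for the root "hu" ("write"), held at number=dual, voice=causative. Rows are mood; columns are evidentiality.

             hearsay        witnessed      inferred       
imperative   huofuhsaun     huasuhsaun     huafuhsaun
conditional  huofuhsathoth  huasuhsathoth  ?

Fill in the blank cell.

Attach evidentiality inferred -ef → huef.
Attach number dual -uh → huefuh.
Attach voice causative -sa → huefuhsa.
Attach mood conditional -thoth → huefuhsathoth.
Apply vowel harmony: huefuhsathoth → huafuhsathoth.
Nasal assimilation: no change.

huafuhsathoth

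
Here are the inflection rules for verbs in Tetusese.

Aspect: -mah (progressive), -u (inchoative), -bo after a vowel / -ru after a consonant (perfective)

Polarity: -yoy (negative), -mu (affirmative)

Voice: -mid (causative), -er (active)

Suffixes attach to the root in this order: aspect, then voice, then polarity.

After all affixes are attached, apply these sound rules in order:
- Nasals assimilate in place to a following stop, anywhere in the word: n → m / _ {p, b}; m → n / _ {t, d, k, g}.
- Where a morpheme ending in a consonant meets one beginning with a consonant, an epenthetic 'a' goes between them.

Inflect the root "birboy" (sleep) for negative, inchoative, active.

Attach aspect inchoative -u → birboyu.
Attach voice active -er → birboyuer.
Attach polarity negative -yoy → birboyueryoy.
Nasal assimilation: no change.
Apply epenthesis: birboyueryoy → birboyuerayoy.

birboyuerayoy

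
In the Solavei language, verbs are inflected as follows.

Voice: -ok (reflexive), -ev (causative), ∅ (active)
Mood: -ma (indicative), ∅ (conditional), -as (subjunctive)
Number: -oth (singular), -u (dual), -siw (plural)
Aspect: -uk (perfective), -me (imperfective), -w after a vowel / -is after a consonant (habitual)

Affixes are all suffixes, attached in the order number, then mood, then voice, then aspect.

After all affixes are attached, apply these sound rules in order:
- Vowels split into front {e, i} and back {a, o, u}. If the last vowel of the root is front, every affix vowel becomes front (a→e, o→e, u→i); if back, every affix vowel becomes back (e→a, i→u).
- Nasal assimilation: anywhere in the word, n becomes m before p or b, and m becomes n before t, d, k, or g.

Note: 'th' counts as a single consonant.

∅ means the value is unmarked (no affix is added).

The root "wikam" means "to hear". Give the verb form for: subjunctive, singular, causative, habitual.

Attach number singular -oth → wikamoth.
Attach mood subjunctive -as → wikamothas.
Attach voice causative -ev → wikamothasev.
Attach aspect habitual -is (after consonant 'v') → wikamothasevis.
Apply vowel harmony: wikamothasevis → wikamothasavus.
Nasal assimilation: no change.

wikamothasavus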